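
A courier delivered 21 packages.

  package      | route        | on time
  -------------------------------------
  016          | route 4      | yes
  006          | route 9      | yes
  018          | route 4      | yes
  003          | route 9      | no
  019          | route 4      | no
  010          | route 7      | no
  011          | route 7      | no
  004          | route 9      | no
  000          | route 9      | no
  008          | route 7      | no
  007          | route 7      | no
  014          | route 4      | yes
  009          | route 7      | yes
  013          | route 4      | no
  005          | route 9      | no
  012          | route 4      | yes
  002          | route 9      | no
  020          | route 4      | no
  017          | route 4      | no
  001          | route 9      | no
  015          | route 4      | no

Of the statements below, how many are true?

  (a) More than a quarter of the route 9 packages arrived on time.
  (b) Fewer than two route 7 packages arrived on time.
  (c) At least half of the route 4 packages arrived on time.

(a) route 9: |A| = 7, |A ∩ B| = 1; needs |A ∩ B| / |A| > 1/4 — false.
(b) route 7: |A| = 5, |A ∩ B| = 1; needs |A ∩ B| < 2 — true.
(c) route 4: |A| = 9, |A ∩ B| = 4; needs |A ∩ B| ≥ |A ∖ B| — false.

1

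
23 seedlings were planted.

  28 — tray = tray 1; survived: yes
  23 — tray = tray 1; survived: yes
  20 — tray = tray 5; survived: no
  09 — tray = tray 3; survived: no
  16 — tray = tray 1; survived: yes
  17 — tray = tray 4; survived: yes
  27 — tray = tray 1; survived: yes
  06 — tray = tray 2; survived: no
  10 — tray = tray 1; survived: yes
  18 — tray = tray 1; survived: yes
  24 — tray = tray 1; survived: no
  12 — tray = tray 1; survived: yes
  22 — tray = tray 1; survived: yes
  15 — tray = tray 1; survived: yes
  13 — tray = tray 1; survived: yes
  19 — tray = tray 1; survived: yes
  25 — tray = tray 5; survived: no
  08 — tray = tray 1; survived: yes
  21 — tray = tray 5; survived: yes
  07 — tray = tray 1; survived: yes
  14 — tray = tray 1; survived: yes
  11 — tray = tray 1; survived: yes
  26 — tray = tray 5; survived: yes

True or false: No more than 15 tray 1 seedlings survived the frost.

True

'No more than 15 tray 1 seedlings survived the frost' holds iff |A ∩ B| ≤ 15.
|A| = 16, |A ∩ B| = 15, |A ∖ B| = 1.
|A ∩ B| = 15, so the statement is true.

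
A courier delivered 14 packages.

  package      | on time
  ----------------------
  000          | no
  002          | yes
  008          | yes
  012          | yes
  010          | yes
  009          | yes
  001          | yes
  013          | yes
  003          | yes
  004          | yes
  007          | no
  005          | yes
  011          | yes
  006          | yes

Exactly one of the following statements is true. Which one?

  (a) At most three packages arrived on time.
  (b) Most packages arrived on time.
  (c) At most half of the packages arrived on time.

|A| = 14, |A ∩ B| = 12, |A ∖ B| = 2.
(a) requires |A ∩ B| ≤ 3: false.
(b) requires |A ∩ B| > |A ∖ B|: true.
(c) requires |A ∩ B| ≤ |A ∖ B|: false.

(b)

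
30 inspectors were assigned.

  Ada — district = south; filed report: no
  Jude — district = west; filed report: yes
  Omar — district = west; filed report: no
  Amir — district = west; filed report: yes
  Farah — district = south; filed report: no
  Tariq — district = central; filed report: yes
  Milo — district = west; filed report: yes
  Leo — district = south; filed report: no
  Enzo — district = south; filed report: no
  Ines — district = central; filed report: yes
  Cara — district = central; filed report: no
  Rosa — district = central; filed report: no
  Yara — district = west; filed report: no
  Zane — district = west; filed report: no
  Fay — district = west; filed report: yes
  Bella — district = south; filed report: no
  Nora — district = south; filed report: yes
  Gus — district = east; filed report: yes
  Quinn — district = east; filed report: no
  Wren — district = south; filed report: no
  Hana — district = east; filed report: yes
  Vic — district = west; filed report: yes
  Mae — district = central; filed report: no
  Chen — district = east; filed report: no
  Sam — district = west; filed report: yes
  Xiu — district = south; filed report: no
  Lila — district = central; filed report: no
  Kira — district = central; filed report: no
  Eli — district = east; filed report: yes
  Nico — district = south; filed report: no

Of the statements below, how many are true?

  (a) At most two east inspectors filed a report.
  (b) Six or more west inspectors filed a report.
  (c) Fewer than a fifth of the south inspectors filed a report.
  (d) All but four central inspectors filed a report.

2

(a) east: |A| = 5, |A ∩ B| = 3; needs |A ∩ B| ≤ 2 — false.
(b) west: |A| = 9, |A ∩ B| = 6; needs |A ∩ B| ≥ 6 — true.
(c) south: |A| = 9, |A ∩ B| = 1; needs |A ∩ B| / |A| < 1/5 — true.
(d) central: |A| = 7, |A ∩ B| = 2; needs |A ∖ B| = 4 — false.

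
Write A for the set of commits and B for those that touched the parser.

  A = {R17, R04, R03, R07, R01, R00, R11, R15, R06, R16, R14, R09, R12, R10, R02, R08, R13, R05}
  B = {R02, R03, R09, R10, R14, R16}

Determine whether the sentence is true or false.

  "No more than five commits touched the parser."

The determiner here denotes the relation: |A ∩ B| ≤ 5.
|A| = 18, |A ∩ B| = 6, |A ∖ B| = 12.
|A ∩ B| = 6, so the statement is false.

False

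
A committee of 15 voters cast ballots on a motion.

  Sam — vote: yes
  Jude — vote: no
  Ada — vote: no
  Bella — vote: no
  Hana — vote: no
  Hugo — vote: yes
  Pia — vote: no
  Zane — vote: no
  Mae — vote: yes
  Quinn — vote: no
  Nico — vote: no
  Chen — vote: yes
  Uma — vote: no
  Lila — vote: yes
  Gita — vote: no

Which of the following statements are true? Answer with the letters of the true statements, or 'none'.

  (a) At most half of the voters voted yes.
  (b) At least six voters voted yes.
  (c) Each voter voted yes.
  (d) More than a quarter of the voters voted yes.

|A| = 15, |A ∩ B| = 5, |A ∖ B| = 10.
(a) |A ∩ B| ≤ |A ∖ B|: holds.
(b) |A ∩ B| ≥ 6: fails.
(c) A ⊆ B, i.e. every element of A is in B (|A ∖ B| = 0): fails.
(d) |A ∩ B| / |A| > 1/4: holds.

(a), (d)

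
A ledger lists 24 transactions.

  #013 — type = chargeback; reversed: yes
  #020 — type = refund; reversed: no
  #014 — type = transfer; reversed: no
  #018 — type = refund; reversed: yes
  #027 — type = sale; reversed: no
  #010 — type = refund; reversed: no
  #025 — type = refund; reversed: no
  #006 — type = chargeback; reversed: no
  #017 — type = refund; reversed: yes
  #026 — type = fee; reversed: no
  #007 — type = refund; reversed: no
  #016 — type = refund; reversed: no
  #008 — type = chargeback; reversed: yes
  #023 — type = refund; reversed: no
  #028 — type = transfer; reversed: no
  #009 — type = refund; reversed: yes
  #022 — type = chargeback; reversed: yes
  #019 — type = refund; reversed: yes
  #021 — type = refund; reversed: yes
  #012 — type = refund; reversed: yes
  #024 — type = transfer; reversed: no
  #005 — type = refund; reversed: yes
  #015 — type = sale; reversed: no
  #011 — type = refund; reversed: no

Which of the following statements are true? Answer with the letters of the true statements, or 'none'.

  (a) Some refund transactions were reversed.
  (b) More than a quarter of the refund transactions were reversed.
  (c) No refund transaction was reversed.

|A| = 14, |A ∩ B| = 7, |A ∖ B| = 7.
(a) A ∩ B ≠ ∅ (|A ∩ B| ≥ 1): holds.
(b) |A ∩ B| / |A| > 1/4: holds.
(c) A ∩ B = ∅ (|A ∩ B| = 0): fails.

(a), (b)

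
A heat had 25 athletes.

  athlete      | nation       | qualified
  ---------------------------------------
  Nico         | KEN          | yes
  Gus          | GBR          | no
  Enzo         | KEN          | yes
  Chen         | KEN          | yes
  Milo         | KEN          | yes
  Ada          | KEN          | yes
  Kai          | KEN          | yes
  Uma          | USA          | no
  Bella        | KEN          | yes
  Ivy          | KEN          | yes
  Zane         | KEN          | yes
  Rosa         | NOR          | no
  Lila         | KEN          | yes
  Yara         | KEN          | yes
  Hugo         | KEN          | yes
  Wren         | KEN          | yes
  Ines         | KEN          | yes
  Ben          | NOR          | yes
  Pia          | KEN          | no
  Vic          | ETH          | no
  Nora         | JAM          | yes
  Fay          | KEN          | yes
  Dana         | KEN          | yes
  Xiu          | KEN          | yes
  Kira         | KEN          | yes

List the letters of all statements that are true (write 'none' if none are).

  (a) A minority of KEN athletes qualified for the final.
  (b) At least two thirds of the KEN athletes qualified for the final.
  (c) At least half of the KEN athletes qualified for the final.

(b), (c)

|A| = 19, |A ∩ B| = 18, |A ∖ B| = 1.
(a) |A ∩ B| < |A ∖ B|: fails.
(b) |A ∩ B| / |A| ≥ 2/3: holds.
(c) |A ∩ B| ≥ |A ∖ B|: holds.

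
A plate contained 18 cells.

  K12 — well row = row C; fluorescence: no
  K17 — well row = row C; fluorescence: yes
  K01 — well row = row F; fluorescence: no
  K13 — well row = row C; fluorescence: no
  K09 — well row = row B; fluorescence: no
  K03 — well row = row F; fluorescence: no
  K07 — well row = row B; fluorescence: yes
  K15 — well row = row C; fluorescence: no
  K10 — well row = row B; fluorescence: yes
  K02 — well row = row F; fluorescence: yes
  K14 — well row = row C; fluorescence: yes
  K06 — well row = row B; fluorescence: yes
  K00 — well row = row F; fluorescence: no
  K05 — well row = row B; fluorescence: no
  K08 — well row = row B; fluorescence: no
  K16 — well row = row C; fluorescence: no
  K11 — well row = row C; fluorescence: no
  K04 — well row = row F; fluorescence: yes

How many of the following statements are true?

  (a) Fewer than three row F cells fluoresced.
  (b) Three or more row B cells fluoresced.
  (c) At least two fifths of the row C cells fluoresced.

(a) row F: |A| = 5, |A ∩ B| = 2; needs |A ∩ B| < 3 — true.
(b) row B: |A| = 6, |A ∩ B| = 3; needs |A ∩ B| ≥ 3 — true.
(c) row C: |A| = 7, |A ∩ B| = 2; needs |A ∩ B| / |A| ≥ 2/5 — false.

2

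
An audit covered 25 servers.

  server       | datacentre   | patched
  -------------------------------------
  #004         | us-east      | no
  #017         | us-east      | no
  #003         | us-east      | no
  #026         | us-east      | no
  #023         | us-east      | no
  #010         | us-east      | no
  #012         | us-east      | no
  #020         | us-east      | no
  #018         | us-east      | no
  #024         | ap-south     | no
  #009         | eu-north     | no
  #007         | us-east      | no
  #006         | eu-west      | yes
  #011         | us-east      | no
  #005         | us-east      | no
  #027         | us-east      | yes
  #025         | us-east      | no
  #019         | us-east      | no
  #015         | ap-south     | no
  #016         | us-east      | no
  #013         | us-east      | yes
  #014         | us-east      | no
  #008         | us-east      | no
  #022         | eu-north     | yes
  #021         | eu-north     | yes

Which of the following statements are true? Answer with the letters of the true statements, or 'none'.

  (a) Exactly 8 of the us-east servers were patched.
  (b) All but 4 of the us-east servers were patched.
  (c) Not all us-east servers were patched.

(c)

|A| = 19, |A ∩ B| = 2, |A ∖ B| = 17.
(a) |A ∩ B| = 8: fails.
(b) |A ∖ B| = 4: fails.
(c) A ⊄ B (|A ∖ B| ≥ 1): holds.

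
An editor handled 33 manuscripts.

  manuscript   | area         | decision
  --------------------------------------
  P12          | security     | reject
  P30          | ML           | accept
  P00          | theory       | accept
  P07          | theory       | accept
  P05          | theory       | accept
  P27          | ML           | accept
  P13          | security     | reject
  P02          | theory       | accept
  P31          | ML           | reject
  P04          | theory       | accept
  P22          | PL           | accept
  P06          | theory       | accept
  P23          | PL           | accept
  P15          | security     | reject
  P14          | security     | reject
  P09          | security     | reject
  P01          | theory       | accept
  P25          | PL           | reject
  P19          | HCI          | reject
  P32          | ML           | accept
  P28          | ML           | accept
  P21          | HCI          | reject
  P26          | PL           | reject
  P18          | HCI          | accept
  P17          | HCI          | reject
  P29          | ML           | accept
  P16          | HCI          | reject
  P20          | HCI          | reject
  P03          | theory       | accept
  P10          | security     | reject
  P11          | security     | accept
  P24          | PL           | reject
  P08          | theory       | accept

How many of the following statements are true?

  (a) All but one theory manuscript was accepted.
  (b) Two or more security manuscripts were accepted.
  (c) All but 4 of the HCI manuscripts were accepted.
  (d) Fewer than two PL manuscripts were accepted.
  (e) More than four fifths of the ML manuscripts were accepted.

(a) theory: |A| = 9, |A ∩ B| = 9; needs |A ∖ B| = 1 — false.
(b) security: |A| = 7, |A ∩ B| = 1; needs |A ∩ B| ≥ 2 — false.
(c) HCI: |A| = 6, |A ∩ B| = 1; needs |A ∖ B| = 4 — false.
(d) PL: |A| = 5, |A ∩ B| = 2; needs |A ∩ B| < 2 — false.
(e) ML: |A| = 6, |A ∩ B| = 5; needs |A ∩ B| / |A| > 4/5 — true.

1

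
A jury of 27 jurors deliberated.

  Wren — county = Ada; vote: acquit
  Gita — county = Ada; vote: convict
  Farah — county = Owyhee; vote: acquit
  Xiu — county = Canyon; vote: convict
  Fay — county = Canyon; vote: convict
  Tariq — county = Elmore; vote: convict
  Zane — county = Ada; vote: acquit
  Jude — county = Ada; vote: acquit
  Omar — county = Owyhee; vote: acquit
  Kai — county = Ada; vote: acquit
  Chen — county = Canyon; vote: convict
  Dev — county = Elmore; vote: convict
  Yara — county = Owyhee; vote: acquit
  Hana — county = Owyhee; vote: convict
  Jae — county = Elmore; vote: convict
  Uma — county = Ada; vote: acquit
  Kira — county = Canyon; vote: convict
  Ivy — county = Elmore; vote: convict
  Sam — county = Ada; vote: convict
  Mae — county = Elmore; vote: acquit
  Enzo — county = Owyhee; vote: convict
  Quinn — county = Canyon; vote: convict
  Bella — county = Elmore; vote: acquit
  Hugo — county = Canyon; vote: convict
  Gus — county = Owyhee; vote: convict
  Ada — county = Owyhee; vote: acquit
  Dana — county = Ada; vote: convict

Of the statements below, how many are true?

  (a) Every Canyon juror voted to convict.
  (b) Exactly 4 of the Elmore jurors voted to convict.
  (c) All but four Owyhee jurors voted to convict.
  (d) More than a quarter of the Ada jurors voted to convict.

(a) Canyon: |A| = 6, |A ∩ B| = 6; needs A ⊆ B, i.e. every element of A is in B (|A ∖ B| = 0) — true.
(b) Elmore: |A| = 6, |A ∩ B| = 4; needs |A ∩ B| = 4 — true.
(c) Owyhee: |A| = 7, |A ∩ B| = 3; needs |A ∖ B| = 4 — true.
(d) Ada: |A| = 8, |A ∩ B| = 3; needs |A ∩ B| / |A| > 1/4 — true.

4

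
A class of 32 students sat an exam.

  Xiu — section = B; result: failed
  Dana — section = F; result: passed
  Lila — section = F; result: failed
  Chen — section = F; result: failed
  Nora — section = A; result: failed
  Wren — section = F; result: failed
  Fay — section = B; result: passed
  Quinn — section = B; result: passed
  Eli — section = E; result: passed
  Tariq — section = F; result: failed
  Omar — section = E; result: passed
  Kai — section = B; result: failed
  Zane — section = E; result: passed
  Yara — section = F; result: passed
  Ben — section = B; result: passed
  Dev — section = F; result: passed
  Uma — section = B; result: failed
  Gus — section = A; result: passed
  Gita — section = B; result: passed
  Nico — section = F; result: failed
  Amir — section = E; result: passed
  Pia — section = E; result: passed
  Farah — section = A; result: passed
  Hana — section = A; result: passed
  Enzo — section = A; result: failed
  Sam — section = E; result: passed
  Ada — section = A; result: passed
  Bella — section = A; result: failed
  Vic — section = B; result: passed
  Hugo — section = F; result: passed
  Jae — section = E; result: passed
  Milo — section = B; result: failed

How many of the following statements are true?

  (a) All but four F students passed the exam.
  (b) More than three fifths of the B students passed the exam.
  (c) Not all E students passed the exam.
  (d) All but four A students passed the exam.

(a) F: |A| = 9, |A ∩ B| = 4; needs |A ∖ B| = 4 — false.
(b) B: |A| = 9, |A ∩ B| = 5; needs |A ∩ B| / |A| > 3/5 — false.
(c) E: |A| = 7, |A ∩ B| = 7; needs A ⊄ B (|A ∖ B| ≥ 1) — false.
(d) A: |A| = 7, |A ∩ B| = 4; needs |A ∖ B| = 4 — false.

0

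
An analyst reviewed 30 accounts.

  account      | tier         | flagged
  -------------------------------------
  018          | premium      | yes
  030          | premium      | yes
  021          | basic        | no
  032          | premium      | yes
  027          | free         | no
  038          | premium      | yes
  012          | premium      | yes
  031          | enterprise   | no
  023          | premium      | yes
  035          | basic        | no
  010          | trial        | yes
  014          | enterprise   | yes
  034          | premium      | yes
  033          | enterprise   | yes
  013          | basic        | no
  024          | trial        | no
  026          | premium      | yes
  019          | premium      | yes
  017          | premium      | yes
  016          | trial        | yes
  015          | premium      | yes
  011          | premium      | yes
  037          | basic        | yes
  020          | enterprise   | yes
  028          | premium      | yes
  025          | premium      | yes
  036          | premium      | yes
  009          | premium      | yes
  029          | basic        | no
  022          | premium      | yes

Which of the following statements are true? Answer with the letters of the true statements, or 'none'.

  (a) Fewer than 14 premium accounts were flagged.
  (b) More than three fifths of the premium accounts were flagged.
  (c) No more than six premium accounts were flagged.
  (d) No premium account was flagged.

|A| = 17, |A ∩ B| = 17, |A ∖ B| = 0.
(a) |A ∩ B| < 14: fails.
(b) |A ∩ B| / |A| > 3/5: holds.
(c) |A ∩ B| ≤ 6: fails.
(d) A ∩ B = ∅ (|A ∩ B| = 0): fails.

(b)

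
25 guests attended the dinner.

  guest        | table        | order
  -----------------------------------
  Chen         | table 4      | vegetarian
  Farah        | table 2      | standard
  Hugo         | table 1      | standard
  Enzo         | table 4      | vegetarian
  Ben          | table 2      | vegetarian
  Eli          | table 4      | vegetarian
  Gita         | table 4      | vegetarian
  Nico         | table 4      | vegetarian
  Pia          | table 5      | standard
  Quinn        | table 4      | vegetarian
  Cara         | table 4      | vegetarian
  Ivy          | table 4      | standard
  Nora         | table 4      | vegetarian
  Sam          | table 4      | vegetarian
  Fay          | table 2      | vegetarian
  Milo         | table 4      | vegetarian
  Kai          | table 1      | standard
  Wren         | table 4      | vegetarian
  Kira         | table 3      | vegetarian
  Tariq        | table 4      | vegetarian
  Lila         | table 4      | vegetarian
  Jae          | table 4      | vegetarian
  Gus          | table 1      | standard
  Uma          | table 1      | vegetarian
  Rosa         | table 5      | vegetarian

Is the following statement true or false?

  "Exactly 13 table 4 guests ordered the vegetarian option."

Truth condition: |A ∩ B| = 13.
|A| = 15, |A ∩ B| = 14, |A ∖ B| = 1.
|A ∩ B| = 14, so the statement is false.

False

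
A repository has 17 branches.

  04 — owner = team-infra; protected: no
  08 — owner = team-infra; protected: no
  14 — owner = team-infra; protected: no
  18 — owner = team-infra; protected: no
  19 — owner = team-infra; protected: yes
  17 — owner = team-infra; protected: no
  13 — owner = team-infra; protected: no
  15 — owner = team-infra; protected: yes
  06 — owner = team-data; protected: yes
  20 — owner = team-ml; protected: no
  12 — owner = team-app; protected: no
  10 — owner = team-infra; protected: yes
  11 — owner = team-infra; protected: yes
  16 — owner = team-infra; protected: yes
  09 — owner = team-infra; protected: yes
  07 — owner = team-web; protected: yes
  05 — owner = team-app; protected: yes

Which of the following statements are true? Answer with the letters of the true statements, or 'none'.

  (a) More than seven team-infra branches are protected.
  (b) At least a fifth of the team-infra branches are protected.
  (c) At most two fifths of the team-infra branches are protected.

|A| = 12, |A ∩ B| = 6, |A ∖ B| = 6.
(a) |A ∩ B| > 7: fails.
(b) |A ∩ B| / |A| ≥ 1/5: holds.
(c) |A ∩ B| / |A| ≤ 2/5: fails.

(b)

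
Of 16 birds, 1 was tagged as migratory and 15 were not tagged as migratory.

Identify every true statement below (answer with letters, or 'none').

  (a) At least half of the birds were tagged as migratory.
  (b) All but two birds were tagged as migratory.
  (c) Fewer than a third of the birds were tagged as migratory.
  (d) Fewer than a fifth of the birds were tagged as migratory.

|A| = 16, |A ∩ B| = 1, |A ∖ B| = 15.
(a) |A ∩ B| ≥ |A ∖ B|: fails.
(b) |A ∖ B| = 2: fails.
(c) |A ∩ B| / |A| < 1/3: holds.
(d) |A ∩ B| / |A| < 1/5: holds.

(c), (d)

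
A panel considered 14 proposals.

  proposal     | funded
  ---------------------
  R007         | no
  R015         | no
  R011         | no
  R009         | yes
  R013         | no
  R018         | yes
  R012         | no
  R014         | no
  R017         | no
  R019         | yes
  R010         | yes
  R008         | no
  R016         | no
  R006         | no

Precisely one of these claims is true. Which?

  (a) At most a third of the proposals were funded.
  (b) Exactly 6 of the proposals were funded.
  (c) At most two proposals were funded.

(a)

|A| = 14, |A ∩ B| = 4, |A ∖ B| = 10.
(a) requires |A ∩ B| / |A| ≤ 1/3: true.
(b) requires |A ∩ B| = 6: false.
(c) requires |A ∩ B| ≤ 2: false.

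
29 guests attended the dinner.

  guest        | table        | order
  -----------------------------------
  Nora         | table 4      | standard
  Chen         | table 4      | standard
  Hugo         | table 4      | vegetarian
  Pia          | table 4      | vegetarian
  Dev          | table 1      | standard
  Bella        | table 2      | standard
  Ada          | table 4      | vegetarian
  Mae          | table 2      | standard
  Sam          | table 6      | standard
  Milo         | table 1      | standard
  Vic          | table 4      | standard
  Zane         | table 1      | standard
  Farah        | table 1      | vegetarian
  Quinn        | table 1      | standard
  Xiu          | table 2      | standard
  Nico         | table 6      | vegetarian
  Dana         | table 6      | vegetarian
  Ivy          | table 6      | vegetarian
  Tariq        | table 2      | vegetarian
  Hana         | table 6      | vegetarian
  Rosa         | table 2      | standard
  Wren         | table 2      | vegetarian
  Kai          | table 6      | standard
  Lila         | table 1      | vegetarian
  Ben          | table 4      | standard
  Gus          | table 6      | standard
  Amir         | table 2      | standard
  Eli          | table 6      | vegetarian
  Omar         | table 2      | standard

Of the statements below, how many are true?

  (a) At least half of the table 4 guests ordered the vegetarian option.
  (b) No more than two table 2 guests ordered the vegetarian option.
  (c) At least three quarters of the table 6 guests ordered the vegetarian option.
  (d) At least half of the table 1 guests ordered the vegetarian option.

(a) table 4: |A| = 7, |A ∩ B| = 3; needs |A ∩ B| ≥ |A ∖ B| — false.
(b) table 2: |A| = 8, |A ∩ B| = 2; needs |A ∩ B| ≤ 2 — true.
(c) table 6: |A| = 8, |A ∩ B| = 5; needs |A ∩ B| / |A| ≥ 3/4 — false.
(d) table 1: |A| = 6, |A ∩ B| = 2; needs |A ∩ B| ≥ |A ∖ B| — false.

1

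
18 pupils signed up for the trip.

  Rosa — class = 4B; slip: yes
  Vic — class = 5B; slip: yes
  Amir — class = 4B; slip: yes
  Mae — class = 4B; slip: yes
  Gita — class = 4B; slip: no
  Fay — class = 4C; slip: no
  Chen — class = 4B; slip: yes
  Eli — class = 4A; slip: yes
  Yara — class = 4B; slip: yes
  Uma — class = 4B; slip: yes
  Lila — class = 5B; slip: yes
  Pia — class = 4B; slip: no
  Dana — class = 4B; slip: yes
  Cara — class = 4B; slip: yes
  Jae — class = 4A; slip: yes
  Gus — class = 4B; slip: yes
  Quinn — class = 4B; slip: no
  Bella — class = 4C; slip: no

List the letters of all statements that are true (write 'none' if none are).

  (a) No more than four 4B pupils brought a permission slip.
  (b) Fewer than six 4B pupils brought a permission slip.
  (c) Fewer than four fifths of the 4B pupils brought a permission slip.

(c)

|A| = 12, |A ∩ B| = 9, |A ∖ B| = 3.
(a) |A ∩ B| ≤ 4: fails.
(b) |A ∩ B| < 6: fails.
(c) |A ∩ B| / |A| < 4/5: holds.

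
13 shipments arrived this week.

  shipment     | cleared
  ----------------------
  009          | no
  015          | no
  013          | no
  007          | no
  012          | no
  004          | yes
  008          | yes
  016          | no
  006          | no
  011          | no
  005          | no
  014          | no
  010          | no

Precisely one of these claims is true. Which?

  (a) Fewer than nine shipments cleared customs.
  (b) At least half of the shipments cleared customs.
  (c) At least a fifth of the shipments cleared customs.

|A| = 13, |A ∩ B| = 2, |A ∖ B| = 11.
(a) requires |A ∩ B| < 9: true.
(b) requires |A ∩ B| ≥ |A ∖ B|: false.
(c) requires |A ∩ B| / |A| ≥ 1/5: false.

(a)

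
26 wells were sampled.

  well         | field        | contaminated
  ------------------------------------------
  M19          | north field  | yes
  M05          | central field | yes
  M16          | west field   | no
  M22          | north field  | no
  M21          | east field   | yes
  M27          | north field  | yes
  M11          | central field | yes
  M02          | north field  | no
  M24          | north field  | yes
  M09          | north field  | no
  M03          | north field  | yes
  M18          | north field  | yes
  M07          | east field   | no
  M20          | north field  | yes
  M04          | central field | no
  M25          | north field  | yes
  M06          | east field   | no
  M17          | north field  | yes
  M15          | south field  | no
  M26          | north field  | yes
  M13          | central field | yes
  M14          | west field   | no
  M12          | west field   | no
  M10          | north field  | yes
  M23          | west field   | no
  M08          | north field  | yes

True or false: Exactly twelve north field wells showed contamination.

The determiner here denotes the relation: |A ∩ B| = 12.
A (the restrictor) = {M19, M22, M27, M02, M24, M09, M03, M18, M20, M25, M17, M26, M10, M08}, |A| = 14.
A ∩ B = {M19, M27, M24, M03, M18, M20, M25, M17, M26, M10, M08}, so |A ∩ B| = 11.
|A ∩ B| = 11, so the statement is false.

False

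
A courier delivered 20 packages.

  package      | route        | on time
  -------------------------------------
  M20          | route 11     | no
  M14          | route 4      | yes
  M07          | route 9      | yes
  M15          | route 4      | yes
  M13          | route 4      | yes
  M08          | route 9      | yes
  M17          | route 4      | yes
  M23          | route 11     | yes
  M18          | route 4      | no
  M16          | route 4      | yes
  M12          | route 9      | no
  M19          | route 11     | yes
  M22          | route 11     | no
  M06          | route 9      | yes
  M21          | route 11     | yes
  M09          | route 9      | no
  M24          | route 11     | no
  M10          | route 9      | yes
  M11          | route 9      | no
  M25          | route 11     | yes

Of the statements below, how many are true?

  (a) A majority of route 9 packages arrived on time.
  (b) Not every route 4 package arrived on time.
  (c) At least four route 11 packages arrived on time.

(a) route 9: |A| = 7, |A ∩ B| = 4; needs |A ∩ B| > |A ∖ B| — true.
(b) route 4: |A| = 6, |A ∩ B| = 5; needs A ⊄ B (|A ∖ B| ≥ 1) — true.
(c) route 11: |A| = 7, |A ∩ B| = 4; needs |A ∩ B| ≥ 4 — true.

3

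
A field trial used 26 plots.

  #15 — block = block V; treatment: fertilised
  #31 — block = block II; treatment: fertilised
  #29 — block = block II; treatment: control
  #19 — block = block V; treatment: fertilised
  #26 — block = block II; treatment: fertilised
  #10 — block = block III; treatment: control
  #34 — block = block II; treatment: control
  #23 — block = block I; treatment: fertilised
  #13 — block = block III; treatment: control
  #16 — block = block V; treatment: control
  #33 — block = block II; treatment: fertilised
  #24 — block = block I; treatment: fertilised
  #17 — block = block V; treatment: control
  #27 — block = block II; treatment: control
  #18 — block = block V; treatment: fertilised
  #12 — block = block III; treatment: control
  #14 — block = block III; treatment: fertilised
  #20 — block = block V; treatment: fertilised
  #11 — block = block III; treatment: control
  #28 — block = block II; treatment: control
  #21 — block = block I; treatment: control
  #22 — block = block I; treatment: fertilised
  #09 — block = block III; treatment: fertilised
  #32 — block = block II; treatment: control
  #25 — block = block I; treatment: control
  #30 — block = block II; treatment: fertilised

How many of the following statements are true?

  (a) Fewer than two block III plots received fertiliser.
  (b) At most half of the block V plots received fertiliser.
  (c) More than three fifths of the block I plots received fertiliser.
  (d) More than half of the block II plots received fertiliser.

(a) block III: |A| = 6, |A ∩ B| = 2; needs |A ∩ B| < 2 — false.
(b) block V: |A| = 6, |A ∩ B| = 4; needs |A ∩ B| ≤ |A ∖ B| — false.
(c) block I: |A| = 5, |A ∩ B| = 3; needs |A ∩ B| / |A| > 3/5 — false.
(d) block II: |A| = 9, |A ∩ B| = 4; needs |A ∩ B| > |A ∖ B| — false.

0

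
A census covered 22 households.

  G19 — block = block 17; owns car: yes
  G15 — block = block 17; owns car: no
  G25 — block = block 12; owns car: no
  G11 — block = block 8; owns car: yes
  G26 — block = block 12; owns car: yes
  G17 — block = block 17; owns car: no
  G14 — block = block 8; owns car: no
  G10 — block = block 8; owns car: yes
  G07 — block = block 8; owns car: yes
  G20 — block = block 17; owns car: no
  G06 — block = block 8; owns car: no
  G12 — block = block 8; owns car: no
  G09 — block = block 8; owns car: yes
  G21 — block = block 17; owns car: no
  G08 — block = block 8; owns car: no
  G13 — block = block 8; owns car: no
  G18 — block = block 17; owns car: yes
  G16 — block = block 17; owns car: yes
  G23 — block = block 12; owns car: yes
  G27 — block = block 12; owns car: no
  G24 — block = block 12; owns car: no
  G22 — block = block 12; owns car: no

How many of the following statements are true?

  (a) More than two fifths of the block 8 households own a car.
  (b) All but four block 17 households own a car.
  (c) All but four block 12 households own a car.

3

(a) block 8: |A| = 9, |A ∩ B| = 4; needs |A ∩ B| / |A| > 2/5 — true.
(b) block 17: |A| = 7, |A ∩ B| = 3; needs |A ∖ B| = 4 — true.
(c) block 12: |A| = 6, |A ∩ B| = 2; needs |A ∖ B| = 4 — true.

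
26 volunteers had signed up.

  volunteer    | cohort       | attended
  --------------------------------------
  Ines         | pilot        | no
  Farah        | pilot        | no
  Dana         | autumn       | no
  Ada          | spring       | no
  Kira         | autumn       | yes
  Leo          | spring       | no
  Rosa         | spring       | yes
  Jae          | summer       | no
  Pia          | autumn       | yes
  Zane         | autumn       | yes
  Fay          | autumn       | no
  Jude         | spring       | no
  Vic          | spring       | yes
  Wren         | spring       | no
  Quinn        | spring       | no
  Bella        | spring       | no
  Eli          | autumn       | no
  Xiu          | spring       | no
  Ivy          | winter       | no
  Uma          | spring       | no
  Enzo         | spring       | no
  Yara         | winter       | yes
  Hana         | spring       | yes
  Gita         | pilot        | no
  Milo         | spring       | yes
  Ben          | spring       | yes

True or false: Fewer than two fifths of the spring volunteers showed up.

True

The determiner here denotes the relation: |A ∩ B| / |A| < 2/5.
A (the restrictor) = {Ada, Leo, Rosa, Jude, Vic, Wren, Quinn, Bella, Xiu, Uma, Enzo, Hana, Milo, Ben}, |A| = 14.
A ∩ B = {Rosa, Vic, Hana, Milo, Ben}, so |A ∩ B| = 5.
A ∖ B = {Ada, Leo, Jude, Wren, Quinn, Bella, Xiu, Uma, Enzo}, so |A ∖ B| = 9.
|A ∩ B|/|A| = 5/14, so the statement is true.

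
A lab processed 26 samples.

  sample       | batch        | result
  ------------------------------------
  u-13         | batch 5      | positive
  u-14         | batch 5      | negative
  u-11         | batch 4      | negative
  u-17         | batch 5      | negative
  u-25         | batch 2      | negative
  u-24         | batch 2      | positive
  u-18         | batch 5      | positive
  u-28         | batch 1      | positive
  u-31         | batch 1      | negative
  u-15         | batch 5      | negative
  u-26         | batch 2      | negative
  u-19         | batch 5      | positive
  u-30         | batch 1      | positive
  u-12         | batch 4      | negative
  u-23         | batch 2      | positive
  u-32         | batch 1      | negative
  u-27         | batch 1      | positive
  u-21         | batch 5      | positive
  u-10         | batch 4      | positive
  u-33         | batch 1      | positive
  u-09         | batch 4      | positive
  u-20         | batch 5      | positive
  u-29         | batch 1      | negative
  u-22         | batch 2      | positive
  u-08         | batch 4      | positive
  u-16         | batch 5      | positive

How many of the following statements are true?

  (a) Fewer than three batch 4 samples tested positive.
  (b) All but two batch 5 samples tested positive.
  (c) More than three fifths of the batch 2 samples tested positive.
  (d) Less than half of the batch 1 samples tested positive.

0

(a) batch 4: |A| = 5, |A ∩ B| = 3; needs |A ∩ B| < 3 — false.
(b) batch 5: |A| = 9, |A ∩ B| = 6; needs |A ∖ B| = 2 — false.
(c) batch 2: |A| = 5, |A ∩ B| = 3; needs |A ∩ B| / |A| > 3/5 — false.
(d) batch 1: |A| = 7, |A ∩ B| = 4; needs |A ∩ B| < |A ∖ B| — false.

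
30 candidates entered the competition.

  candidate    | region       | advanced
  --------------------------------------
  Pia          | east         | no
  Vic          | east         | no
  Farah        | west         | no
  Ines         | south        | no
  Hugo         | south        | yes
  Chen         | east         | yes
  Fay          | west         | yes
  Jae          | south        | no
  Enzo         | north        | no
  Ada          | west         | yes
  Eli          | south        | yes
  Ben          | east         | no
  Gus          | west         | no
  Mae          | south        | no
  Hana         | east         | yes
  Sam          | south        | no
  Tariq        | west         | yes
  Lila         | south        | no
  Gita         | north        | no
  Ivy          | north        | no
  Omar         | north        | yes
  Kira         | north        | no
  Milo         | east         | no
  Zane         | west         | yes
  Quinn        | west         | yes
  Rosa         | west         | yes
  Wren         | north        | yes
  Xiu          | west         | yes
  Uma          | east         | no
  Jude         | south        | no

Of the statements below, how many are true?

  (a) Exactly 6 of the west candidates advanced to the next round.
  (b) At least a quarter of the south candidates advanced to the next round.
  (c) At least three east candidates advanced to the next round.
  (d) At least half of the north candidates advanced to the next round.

1

(a) west: |A| = 9, |A ∩ B| = 7; needs |A ∩ B| = 6 — false.
(b) south: |A| = 8, |A ∩ B| = 2; needs |A ∩ B| / |A| ≥ 1/4 — true.
(c) east: |A| = 7, |A ∩ B| = 2; needs |A ∩ B| ≥ 3 — false.
(d) north: |A| = 6, |A ∩ B| = 2; needs |A ∩ B| ≥ |A ∖ B| — false.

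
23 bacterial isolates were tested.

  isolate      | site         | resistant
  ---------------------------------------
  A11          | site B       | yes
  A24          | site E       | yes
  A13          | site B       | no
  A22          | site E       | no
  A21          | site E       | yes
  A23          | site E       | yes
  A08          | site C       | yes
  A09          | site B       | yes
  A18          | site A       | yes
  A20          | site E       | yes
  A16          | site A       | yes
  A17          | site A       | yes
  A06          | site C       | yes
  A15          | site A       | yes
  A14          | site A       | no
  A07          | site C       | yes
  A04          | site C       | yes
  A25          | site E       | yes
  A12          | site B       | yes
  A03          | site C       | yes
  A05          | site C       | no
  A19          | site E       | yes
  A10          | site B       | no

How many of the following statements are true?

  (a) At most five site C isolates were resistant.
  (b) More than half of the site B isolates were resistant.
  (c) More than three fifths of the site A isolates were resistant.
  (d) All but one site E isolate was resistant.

(a) site C: |A| = 6, |A ∩ B| = 5; needs |A ∩ B| ≤ 5 — true.
(b) site B: |A| = 5, |A ∩ B| = 3; needs |A ∩ B| > |A ∖ B| — true.
(c) site A: |A| = 5, |A ∩ B| = 4; needs |A ∩ B| / |A| > 3/5 — true.
(d) site E: |A| = 7, |A ∩ B| = 6; needs |A ∖ B| = 1 — true.

4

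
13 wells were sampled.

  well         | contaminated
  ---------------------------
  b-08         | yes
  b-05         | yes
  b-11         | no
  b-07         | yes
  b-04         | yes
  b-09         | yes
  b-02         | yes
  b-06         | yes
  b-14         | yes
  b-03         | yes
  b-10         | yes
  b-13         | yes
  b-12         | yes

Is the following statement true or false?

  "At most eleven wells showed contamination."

False

The determiner here denotes the relation: |A ∩ B| ≤ 11.
A (the restrictor) = {b-08, b-05, b-11, b-07, b-04, b-09, b-02, b-06, b-14, b-03, b-10, b-13, b-12}, |A| = 13.
A ∩ B = {b-08, b-05, b-07, b-04, b-09, b-02, b-06, b-14, b-03, b-10, b-13, b-12}, so |A ∩ B| = 12.
|A ∩ B| = 12, so the statement is false.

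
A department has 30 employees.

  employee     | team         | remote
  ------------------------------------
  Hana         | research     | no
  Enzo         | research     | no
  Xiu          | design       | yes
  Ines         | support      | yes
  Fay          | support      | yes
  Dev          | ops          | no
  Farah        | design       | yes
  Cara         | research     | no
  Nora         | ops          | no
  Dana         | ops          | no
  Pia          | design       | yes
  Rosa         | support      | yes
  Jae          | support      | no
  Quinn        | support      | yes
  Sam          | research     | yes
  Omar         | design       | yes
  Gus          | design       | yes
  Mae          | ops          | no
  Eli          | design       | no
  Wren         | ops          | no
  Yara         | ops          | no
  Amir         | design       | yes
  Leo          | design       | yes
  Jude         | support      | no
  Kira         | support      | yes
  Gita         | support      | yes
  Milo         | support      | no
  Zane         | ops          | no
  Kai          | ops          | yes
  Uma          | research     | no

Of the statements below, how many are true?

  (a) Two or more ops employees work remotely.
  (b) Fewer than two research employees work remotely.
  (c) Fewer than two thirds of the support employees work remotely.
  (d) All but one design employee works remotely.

2

(a) ops: |A| = 8, |A ∩ B| = 1; needs |A ∩ B| ≥ 2 — false.
(b) research: |A| = 5, |A ∩ B| = 1; needs |A ∩ B| < 2 — true.
(c) support: |A| = 9, |A ∩ B| = 6; needs |A ∩ B| / |A| < 2/3 — false.
(d) design: |A| = 8, |A ∩ B| = 7; needs |A ∖ B| = 1 — true.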